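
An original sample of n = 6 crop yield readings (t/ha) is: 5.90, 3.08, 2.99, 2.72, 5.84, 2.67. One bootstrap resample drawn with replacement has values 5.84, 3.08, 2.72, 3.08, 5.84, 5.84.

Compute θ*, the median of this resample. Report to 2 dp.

θ* = 4.46

Sorted: 2.72, 3.08, 3.08, 5.84, 5.84, 5.84
Median = average of the two middle values = 4.46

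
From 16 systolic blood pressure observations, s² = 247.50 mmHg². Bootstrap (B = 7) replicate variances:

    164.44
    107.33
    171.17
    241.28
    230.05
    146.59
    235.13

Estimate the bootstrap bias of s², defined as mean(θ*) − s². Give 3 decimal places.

bias = −62.359

mean(θ*) = (164.44 + 107.33 + 171.17 + 241.28 + 230.05 + 146.59 + 235.13) / 7 = 185.1414
bias = 185.1414 − 247.50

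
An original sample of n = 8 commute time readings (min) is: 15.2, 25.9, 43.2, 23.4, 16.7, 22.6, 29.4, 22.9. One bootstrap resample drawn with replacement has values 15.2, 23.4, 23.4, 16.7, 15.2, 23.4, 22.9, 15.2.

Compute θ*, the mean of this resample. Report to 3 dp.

θ* = 19.425

Mean = (15.2 + 23.4 + 23.4 + 16.7 + 15.2 + 23.4 + 22.9 + 15.2) / 8 = 155.40 / 8 = 19.425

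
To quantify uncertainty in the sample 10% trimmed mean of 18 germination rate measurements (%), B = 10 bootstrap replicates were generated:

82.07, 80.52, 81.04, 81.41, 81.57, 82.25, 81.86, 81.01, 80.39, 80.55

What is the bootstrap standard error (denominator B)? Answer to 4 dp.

Bootstrap SE is the standard deviation of the 10 replicate 10% trimmed means.
Mean of replicates: (82.07 + 80.52 + 81.04 + 81.41 + 81.57 + 82.25 + 81.86 + 81.01 + 80.39 + 80.55) / 10 = 812.67000 / 10 = 81.26700
Sum of squared deviations: (+0.80300)² + (−0.74700)² + (−0.22700)² + (+0.14300)² + (+0.30300)² + (+0.98300)² + (+0.59300)² + (−0.25700)² + (−0.87700)² + (−0.71700)² = 4.03381
Variance = 4.03381 / 10 = 0.40338
SE* = √0.40338

SE* = 0.6351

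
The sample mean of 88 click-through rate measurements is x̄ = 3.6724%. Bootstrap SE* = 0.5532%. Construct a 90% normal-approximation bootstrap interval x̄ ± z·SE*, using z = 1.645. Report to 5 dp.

(2.76239, 4.58241)

Margin = 1.645 × 0.5532 = 0.910014
Interval: 3.6724 ± 0.910014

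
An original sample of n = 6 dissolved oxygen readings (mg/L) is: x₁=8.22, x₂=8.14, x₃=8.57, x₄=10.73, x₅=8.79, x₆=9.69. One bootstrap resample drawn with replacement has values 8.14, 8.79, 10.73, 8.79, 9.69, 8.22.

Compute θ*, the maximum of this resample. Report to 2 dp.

θ* = 10.73

Maximum = 10.73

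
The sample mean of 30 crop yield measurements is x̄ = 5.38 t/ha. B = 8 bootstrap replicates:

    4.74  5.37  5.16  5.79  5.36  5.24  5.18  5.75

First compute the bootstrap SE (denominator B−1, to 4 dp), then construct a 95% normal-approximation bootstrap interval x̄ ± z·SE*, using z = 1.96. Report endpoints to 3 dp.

(4.718, 6.042)

Mean of replicates = 5.3238; sum of squared deviations = 0.7978; SE* = √(0.7978/7) = 0.3376
Margin = 1.96 × 0.3376 = 0.6617
Interval: 5.38 ± 0.6617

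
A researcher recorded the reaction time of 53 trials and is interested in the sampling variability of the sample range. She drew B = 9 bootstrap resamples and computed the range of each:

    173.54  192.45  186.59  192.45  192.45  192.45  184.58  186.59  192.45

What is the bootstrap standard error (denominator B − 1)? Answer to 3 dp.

SE* = 6.359

Bootstrap SE is the standard deviation of the 9 replicate ranges.
Mean of replicates: (173.54 + 192.45 + 186.59 + 192.45 + 192.45 + 192.45 + 184.58 + 186.59 + 192.45) / 9 = 1693.5500 / 9 = 188.1722
Sum of squared deviations: (−14.6322)² + (+4.2778)² + (−1.5822)² + (+4.2778)² + (+4.2778)² + (+4.2778)² + (−3.5922)² + (−1.5822)² + (+4.2778)² = 323.5098
Variance = 323.5098 / 8 = 40.4387
SE* = √40.4387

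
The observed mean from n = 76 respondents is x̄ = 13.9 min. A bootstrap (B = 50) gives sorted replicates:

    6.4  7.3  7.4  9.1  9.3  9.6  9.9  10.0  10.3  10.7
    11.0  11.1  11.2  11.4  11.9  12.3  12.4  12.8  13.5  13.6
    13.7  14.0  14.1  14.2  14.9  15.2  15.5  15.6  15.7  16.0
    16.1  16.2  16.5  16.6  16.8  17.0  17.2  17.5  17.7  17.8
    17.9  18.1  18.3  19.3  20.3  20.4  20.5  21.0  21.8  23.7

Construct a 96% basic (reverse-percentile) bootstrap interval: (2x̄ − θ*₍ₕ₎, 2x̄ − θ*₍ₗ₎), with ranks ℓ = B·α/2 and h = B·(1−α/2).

(6.0, 21.4)

Percentile endpoints at ranks 1 and 49: θ*₍1₎ = 6.4, θ*₍49₎ = 21.8.
Basic interval reflects these around x̄:
  lower = 2 × 13.9 − 21.8 = 6.0
  upper = 2 × 13.9 − 6.4 = 21.4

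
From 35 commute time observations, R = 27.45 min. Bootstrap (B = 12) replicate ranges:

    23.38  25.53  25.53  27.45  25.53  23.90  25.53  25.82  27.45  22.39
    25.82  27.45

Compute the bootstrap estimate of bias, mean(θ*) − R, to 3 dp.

mean(θ*) = (23.38 + 25.53 + 25.53 + 27.45 + 25.53 + 23.90 + 25.53 + 25.82 + 27.45 + 22.39 + 25.82 + 27.45) / 12 = 25.4817
bias = 25.4817 − 27.45

bias = −1.968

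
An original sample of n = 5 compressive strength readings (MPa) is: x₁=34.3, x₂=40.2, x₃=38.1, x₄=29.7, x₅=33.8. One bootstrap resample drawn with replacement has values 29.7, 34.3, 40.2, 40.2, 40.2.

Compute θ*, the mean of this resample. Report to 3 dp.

Mean = (29.7 + 34.3 + 40.2 + 40.2 + 40.2) / 5 = 184.60 / 5 = 36.920

θ* = 36.920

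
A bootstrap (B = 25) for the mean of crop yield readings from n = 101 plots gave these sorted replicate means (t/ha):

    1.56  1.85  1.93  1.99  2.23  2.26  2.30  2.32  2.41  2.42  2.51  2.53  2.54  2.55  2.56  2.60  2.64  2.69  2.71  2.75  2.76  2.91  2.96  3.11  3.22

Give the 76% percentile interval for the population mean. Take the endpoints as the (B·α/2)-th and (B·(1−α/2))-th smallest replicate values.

α = 0.24; lower rank = 25 × 0.120 = 3; upper rank = 25 × 0.880 = 22.
The 3rd smallest replicate is 1.93; the 22nd is 2.91.

(1.93, 2.91)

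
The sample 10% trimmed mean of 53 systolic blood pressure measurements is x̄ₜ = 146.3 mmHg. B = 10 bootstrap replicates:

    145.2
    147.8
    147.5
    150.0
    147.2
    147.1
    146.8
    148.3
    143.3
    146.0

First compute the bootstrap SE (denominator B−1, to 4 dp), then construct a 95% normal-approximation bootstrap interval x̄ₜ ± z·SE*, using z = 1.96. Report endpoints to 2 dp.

(142.75, 149.85)

Mean of replicates = 146.9200; sum of squared deviations = 29.5360; SE* = √(29.5360/9) = 1.8116
Margin = 1.96 × 1.8116 = 3.551
Interval: 146.3 ± 3.551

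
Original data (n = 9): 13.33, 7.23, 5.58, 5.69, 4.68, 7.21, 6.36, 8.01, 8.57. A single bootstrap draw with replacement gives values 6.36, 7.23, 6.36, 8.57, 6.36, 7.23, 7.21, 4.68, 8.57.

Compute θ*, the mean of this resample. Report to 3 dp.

θ* = 6.952

Mean = (6.36 + 7.23 + 6.36 + 8.57 + 6.36 + 7.23 + 7.21 + 4.68 + 8.57) / 9 = 62.570 / 9 = 6.952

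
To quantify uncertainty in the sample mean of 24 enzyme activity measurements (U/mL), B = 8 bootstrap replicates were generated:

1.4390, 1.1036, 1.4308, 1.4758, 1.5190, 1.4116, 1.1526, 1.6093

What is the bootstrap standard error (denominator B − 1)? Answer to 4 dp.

Bootstrap SE is the standard deviation of the 8 replicate means.
Mean of replicates: (1.4390 + 1.1036 + 1.4308 + 1.4758 + 1.5190 + 1.4116 + 1.1526 + 1.6093) / 8 = 11.14170 / 8 = 1.39271
Sum of squared deviations: (+0.04629)² + (−0.28911)² + (+0.03809)² + (+0.08309)² + (+0.12629)² + (+0.01889)² + (−0.24011)² + (+0.21659)² = 0.21495
Variance = 0.21495 / 7 = 0.03071
SE* = √0.03071

SE* = 0.1752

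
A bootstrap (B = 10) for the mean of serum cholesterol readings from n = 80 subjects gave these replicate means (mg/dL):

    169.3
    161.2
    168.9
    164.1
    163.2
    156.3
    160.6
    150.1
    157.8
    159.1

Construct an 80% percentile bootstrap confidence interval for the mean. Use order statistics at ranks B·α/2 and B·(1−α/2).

(150.1, 168.9)

Sorted replicates: 150.1, 156.3, 157.8, 159.1, 160.6, 161.2, 163.2, 164.1, 168.9, 169.3
α = 0.20; lower rank = 10 × 0.100 = 1; upper rank = 10 × 0.900 = 9.
The 1st smallest replicate is 150.1; the 9th is 168.9.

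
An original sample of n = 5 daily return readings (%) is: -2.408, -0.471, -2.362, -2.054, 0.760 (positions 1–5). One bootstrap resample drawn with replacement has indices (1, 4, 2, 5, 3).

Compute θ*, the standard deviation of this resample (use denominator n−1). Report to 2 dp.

θ* = 1.40

Resample values: -2.408, -2.054, -0.471, 0.760, -2.362.
Mean = -1.3070; sum of squared deviations = 7.8546
s² = 7.8546 / 4 = 1.9637
s = √1.9637 = 1.40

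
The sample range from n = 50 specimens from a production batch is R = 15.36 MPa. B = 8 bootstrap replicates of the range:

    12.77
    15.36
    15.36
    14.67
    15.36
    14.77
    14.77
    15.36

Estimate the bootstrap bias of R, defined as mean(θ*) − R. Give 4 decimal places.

mean(θ*) = (12.77 + 15.36 + 15.36 + 14.67 + 15.36 + 14.77 + 14.77 + 15.36) / 8 = 14.80250
bias = 14.80250 − 15.36

bias = −0.5575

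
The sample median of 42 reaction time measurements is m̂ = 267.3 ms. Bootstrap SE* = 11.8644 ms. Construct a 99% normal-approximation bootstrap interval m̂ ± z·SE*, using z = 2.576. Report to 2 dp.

(236.74, 297.86)

Margin = 2.576 × 11.8644 = 30.563
Interval: 267.3 ± 30.563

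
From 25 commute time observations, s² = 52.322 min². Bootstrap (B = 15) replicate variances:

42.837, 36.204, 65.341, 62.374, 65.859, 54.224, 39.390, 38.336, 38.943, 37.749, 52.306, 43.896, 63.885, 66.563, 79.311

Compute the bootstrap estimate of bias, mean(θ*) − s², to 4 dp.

bias = +0.1592

mean(θ*) = (42.837 + 36.204 + 65.341 + 62.374 + 65.859 + 54.224 + 39.390 + 38.336 + 38.943 + 37.749 + 52.306 + 43.896 + 63.885 + 66.563 + 79.311) / 15 = 52.48120
bias = 52.48120 − 52.322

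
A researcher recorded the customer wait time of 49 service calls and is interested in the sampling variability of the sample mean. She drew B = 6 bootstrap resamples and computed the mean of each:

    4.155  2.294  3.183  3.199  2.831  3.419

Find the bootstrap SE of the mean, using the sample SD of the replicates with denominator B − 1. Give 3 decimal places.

Bootstrap SE is the standard deviation of the 6 replicate means.
Mean of replicates: (4.155 + 2.294 + 3.183 + 3.199 + 2.831 + 3.419) / 6 = 19.0810 / 6 = 3.1802
Sum of squared deviations: (+0.9748)² + (−0.8862)² + (+0.0028)² + (+0.0188)² + (−0.3492)² + (+0.2388)² = 1.9149
Variance = 1.9149 / 5 = 0.3830
SE* = √0.3830

SE* = 0.619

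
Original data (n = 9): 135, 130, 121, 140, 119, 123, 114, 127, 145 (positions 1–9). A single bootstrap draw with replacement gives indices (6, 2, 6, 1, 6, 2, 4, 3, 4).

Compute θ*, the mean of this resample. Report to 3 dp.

θ* = 129.444

Resample values: 123, 130, 123, 135, 123, 130, 140, 121, 140.
Mean = (123 + 130 + 123 + 135 + 123 + 130 + 140 + 121 + 140) / 9 = 1165.0 / 9 = 129.444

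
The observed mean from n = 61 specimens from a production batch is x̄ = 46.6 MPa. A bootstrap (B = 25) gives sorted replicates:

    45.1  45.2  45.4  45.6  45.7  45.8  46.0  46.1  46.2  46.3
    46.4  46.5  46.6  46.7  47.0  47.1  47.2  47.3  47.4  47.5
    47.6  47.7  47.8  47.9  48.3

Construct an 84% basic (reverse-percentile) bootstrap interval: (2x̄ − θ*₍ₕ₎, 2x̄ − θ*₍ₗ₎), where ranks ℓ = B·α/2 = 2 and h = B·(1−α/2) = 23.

(45.4, 48.0)

Percentile endpoints at ranks 2 and 23: θ*₍2₎ = 45.2, θ*₍23₎ = 47.8.
Basic interval reflects these around x̄:
  lower = 2 × 46.6 − 47.8 = 45.4
  upper = 2 × 46.6 − 45.2 = 48.0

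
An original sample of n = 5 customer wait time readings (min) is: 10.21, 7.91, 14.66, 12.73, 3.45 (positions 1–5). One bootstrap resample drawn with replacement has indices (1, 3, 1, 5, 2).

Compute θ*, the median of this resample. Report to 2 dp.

Resample values: 10.21, 14.66, 10.21, 3.45, 7.91.
Sorted: 3.45, 7.91, 10.21, 10.21, 14.66
Median = middle value = 10.21

θ* = 10.21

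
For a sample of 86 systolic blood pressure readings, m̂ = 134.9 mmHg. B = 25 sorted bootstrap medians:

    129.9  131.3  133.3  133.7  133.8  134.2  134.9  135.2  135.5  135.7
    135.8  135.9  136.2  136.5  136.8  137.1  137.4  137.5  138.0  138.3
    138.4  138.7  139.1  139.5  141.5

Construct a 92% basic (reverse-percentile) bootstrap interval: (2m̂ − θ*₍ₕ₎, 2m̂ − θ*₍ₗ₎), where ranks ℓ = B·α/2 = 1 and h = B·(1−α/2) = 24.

(130.3, 139.9)

Percentile endpoints at ranks 1 and 24: θ*₍1₎ = 129.9, θ*₍24₎ = 139.5.
Basic interval reflects these around m̂:
  lower = 2 × 134.9 − 139.5 = 130.3
  upper = 2 × 134.9 − 129.9 = 139.9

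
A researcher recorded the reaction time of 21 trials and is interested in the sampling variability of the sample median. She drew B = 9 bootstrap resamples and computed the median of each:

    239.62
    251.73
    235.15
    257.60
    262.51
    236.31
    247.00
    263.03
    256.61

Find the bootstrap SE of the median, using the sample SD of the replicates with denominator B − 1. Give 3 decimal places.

SE* = 10.928

Bootstrap SE is the standard deviation of the 9 replicate medians.
Mean of replicates: (239.62 + 251.73 + 235.15 + 257.60 + 262.51 + 236.31 + 247.00 + 263.03 + 256.61) / 9 = 2249.5600 / 9 = 249.9511
Sum of squared deviations: (−10.3311)² + (+1.7789)² + (−14.8011)² + (+7.6489)² + (+12.5589)² + (−13.6411)² + (−2.9511)² + (+13.0789)² + (+6.6589)² = 955.3875
Variance = 955.3875 / 8 = 119.4234
SE* = √119.4234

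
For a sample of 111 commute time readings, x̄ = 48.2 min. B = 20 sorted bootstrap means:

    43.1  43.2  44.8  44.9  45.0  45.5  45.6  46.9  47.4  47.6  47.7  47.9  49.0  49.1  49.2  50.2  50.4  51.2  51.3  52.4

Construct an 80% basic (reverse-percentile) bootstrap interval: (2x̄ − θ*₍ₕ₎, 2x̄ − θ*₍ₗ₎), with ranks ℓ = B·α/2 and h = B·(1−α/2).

Percentile endpoints at ranks 2 and 18: θ*₍2₎ = 43.2, θ*₍18₎ = 51.2.
Basic interval reflects these around x̄:
  lower = 2 × 48.2 − 51.2 = 45.2
  upper = 2 × 48.2 − 43.2 = 53.2

(45.2, 53.2)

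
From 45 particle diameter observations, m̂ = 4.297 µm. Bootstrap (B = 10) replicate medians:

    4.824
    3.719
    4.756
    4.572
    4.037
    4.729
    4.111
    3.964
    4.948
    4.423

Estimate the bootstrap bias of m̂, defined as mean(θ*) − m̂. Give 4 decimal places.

mean(θ*) = (4.824 + 3.719 + 4.756 + 4.572 + 4.037 + 4.729 + 4.111 + 3.964 + 4.948 + 4.423) / 10 = 4.40830
bias = 4.40830 − 4.297

bias = +0.1113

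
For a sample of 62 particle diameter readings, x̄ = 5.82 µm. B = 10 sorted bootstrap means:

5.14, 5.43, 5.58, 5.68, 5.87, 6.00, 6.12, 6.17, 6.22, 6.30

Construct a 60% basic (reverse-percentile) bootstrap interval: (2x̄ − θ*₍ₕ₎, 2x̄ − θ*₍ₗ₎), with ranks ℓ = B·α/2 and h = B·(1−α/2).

(5.47, 6.21)

Percentile endpoints at ranks 2 and 8: θ*₍2₎ = 5.43, θ*₍8₎ = 6.17.
Basic interval reflects these around x̄:
  lower = 2 × 5.82 − 6.17 = 5.47
  upper = 2 × 5.82 − 5.43 = 6.21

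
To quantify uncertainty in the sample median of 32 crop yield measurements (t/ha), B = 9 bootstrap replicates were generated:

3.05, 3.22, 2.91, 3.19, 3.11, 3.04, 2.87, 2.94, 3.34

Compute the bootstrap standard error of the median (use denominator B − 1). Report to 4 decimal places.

Bootstrap SE is the standard deviation of the 9 replicate medians.
Mean of replicates: (3.05 + 3.22 + 2.91 + 3.19 + 3.11 + 3.04 + 2.87 + 2.94 + 3.34) / 9 = 27.67000 / 9 = 3.07444
Sum of squared deviations: (−0.02444)² + (+0.14556)² + (−0.16444)² + (+0.11556)² + (+0.03556)² + (−0.03444)² + (−0.20444)² + (−0.13444)² + (+0.26556)² = 0.19502
Variance = 0.19502 / 8 = 0.02438
SE* = √0.02438

SE* = 0.1561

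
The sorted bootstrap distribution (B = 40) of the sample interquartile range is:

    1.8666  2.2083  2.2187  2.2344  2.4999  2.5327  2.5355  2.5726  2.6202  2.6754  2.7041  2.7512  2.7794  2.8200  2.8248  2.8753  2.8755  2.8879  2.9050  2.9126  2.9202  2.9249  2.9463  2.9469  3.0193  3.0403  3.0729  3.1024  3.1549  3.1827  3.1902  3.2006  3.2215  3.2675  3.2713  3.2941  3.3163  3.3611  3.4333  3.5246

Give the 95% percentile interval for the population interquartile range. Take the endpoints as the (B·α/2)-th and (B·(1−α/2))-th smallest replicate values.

(1.8666, 3.4333)

α = 0.05; lower rank = 40 × 0.025 = 1; upper rank = 40 × 0.975 = 39.
The 1st smallest replicate is 1.8666; the 39th is 3.4333.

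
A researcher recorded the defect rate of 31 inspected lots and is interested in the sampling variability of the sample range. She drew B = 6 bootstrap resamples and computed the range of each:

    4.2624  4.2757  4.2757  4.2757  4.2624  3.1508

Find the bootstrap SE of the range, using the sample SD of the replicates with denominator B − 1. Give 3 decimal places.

Bootstrap SE is the standard deviation of the 6 replicate ranges.
Mean of replicates: (4.2624 + 4.2757 + 4.2757 + 4.2757 + 4.2624 + 3.1508) / 6 = 24.50270 / 6 = 4.08378
Sum of squared deviations: (+0.17862)² + (+0.19192)² + (+0.19192)² + (+0.19192)² + (+0.17862)² + (−0.93298)² = 1.04476
Variance = 1.04476 / 5 = 0.20895
SE* = √0.20895

SE* = 0.457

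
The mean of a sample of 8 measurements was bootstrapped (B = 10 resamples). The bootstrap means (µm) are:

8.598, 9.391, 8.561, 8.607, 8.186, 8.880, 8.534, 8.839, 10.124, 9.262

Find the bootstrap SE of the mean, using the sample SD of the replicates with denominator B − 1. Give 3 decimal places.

SE* = 0.559

Bootstrap SE is the standard deviation of the 10 replicate means.
Mean of replicates: (8.598 + 9.391 + 8.561 + 8.607 + 8.186 + 8.880 + 8.534 + 8.839 + 10.124 + 9.262) / 10 = 88.9820 / 10 = 8.8982
Sum of squared deviations: (−0.3002)² + (+0.4928)² + (−0.3372)² + (−0.2912)² + (−0.7122)² + (−0.0182)² + (−0.3642)² + (−0.0592)² + (+1.2258)² + (+0.3638)² = 2.8101
Variance = 2.8101 / 9 = 0.3122
SE* = √0.3122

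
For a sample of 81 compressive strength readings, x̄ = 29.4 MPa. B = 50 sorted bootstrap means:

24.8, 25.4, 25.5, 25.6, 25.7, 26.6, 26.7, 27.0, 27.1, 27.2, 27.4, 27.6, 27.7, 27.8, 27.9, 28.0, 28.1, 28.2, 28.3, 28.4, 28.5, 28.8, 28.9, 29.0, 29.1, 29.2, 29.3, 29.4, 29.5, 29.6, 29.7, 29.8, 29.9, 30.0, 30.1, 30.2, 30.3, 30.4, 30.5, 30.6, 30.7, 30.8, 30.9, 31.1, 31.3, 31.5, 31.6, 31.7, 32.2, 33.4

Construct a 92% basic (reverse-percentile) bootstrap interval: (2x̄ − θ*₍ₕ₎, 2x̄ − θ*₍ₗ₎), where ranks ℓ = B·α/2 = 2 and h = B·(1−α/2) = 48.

(27.1, 33.4)

Percentile endpoints at ranks 2 and 48: θ*₍2₎ = 25.4, θ*₍48₎ = 31.7.
Basic interval reflects these around x̄:
  lower = 2 × 29.4 − 31.7 = 27.1
  upper = 2 × 29.4 − 25.4 = 33.4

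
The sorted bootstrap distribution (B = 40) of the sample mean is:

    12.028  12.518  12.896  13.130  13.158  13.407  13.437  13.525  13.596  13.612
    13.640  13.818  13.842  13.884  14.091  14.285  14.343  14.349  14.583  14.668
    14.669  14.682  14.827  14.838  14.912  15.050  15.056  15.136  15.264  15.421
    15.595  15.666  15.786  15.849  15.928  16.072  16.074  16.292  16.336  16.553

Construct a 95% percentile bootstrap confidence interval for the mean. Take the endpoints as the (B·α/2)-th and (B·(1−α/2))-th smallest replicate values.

(12.028, 16.336)

α = 0.05; lower rank = 40 × 0.025 = 1; upper rank = 40 × 0.975 = 39.
The 1st smallest replicate is 12.028; the 39th is 16.336.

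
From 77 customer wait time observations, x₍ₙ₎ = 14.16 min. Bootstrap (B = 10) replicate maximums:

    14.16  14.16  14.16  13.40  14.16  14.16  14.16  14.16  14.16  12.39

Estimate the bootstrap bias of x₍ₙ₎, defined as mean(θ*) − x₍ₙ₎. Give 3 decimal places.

bias = −0.253

mean(θ*) = (14.16 + 14.16 + 14.16 + 13.40 + 14.16 + 14.16 + 14.16 + 14.16 + 14.16 + 12.39) / 10 = 13.9070
bias = 13.9070 − 14.16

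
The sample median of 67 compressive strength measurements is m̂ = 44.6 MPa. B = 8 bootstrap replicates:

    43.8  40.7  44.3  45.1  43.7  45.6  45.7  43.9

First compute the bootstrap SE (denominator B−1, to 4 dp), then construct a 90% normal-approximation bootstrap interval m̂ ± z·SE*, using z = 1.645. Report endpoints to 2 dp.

Mean of replicates = 44.1000; sum of squared deviations = 17.7000; SE* = √(17.7000/7) = 1.5901
Margin = 1.645 × 1.5901 = 2.616
Interval: 44.6 ± 2.616

(41.98, 47.22)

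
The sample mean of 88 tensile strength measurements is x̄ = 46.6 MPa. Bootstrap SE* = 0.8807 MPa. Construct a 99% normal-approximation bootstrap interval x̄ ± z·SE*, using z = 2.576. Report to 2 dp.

Margin = 2.576 × 0.8807 = 2.269
Interval: 46.6 ± 2.269

(44.33, 48.87)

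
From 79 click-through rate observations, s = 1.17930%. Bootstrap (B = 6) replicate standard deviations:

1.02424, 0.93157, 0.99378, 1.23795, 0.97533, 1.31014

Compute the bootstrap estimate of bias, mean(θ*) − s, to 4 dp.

mean(θ*) = (1.02424 + 0.93157 + 0.99378 + 1.23795 + 0.97533 + 1.31014) / 6 = 1.07883
bias = 1.07883 − 1.17930

bias = −0.1005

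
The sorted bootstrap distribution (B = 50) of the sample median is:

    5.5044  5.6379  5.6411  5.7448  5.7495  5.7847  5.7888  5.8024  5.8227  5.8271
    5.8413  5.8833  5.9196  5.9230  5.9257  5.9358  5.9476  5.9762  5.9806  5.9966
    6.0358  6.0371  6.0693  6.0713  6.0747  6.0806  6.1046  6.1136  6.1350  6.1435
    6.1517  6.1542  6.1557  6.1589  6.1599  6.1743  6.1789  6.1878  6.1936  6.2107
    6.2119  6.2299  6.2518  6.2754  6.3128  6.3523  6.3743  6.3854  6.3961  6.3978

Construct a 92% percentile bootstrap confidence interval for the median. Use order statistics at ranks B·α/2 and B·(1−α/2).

α = 0.08; lower rank = 50 × 0.040 = 2; upper rank = 50 × 0.960 = 48.
The 2nd smallest replicate is 5.6379; the 48th is 6.3854.

(5.6379, 6.3854)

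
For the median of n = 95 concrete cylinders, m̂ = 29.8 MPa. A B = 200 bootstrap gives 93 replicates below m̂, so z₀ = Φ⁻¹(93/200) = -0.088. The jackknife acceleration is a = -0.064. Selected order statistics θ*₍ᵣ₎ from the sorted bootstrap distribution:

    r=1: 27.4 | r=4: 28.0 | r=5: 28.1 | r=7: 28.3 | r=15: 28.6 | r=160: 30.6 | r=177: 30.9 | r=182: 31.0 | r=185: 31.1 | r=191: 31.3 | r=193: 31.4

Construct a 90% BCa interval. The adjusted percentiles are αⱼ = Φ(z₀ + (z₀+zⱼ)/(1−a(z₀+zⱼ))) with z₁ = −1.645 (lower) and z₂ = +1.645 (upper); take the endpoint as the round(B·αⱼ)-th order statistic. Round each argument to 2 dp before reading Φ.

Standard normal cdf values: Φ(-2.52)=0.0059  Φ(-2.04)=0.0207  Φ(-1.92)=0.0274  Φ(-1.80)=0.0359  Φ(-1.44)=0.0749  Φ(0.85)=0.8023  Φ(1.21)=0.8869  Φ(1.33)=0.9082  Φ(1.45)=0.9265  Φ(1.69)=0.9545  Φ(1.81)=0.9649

(28.0, 31.0)

Lower: z₀ + z₁ = -0.088 + (-1.645) = -1.733; 1 − a(z₀+z₁) = 1 − (-0.064)(-1.733) = 0.8891; argument = -0.088 + (-1.733)/0.8891 = -2.0372 → -2.04.
α₁ = Φ(-2.04) = 0.0207; rank = round(200 × 0.0207) = 4; θ*₍4₎ = 28.0.
Upper: z₀ + z₂ = 1.557; 1 − a(z₀+z₂) = 1.0996; argument = 1.3279 → 1.33; α₂ = 0.9082; rank = 182; θ*₍182₎ = 31.0.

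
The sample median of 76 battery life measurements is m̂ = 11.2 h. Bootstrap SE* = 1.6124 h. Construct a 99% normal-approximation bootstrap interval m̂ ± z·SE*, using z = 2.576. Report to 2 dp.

Margin = 2.576 × 1.6124 = 4.154
Interval: 11.2 ± 4.154

(7.05, 15.35)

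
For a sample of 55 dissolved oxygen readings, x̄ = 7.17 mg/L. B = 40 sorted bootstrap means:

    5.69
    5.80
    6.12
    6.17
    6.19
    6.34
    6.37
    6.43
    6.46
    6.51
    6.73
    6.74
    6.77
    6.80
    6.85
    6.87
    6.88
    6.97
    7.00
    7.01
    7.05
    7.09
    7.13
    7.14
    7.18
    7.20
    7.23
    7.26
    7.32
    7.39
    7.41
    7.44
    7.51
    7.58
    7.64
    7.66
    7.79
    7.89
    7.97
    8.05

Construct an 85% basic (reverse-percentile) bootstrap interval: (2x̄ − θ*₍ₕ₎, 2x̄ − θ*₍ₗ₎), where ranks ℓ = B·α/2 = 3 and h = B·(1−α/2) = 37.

Percentile endpoints at ranks 3 and 37: θ*₍3₎ = 6.12, θ*₍37₎ = 7.79.
Basic interval reflects these around x̄:
  lower = 2 × 7.17 − 7.79 = 6.55
  upper = 2 × 7.17 − 6.12 = 8.22

(6.55, 8.22)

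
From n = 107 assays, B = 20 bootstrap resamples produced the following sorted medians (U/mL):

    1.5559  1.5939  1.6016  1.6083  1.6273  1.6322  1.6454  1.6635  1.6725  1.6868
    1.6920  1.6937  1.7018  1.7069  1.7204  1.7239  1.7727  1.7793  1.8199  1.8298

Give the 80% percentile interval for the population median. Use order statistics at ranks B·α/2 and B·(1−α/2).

α = 0.20; lower rank = 20 × 0.100 = 2; upper rank = 20 × 0.900 = 18.
The 2nd smallest replicate is 1.5939; the 18th is 1.7793.

(1.5939, 1.7793)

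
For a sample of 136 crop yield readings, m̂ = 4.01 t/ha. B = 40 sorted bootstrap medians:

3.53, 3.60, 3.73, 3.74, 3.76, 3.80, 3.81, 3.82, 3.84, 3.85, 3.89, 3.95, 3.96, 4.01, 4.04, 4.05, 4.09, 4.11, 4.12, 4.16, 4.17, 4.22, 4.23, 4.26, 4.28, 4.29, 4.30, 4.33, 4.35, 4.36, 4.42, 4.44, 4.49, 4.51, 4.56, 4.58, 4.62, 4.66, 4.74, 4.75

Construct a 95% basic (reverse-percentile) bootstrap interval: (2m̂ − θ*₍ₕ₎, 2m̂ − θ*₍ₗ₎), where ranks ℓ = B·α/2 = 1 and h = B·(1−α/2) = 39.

Percentile endpoints at ranks 1 and 39: θ*₍1₎ = 3.53, θ*₍39₎ = 4.74.
Basic interval reflects these around m̂:
  lower = 2 × 4.01 − 4.74 = 3.28
  upper = 2 × 4.01 − 3.53 = 4.49

(3.28, 4.49)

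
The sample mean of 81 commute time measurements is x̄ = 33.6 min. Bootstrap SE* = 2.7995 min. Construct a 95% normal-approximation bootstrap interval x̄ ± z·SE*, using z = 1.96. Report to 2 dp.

(28.11, 39.09)

Margin = 1.96 × 2.7995 = 5.487
Interval: 33.6 ± 5.487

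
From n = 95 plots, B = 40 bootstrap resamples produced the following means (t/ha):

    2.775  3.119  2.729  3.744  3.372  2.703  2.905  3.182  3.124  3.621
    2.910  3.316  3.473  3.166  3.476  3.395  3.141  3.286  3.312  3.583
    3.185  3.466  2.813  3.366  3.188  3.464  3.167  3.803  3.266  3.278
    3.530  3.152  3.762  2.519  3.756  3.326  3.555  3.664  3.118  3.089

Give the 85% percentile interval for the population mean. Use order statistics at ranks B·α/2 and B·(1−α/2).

(2.729, 3.744)

Sorted replicates: 2.519, 2.703, 2.729, 2.775, 2.813, 2.905, 2.910, 3.089, 3.118, 3.119, 3.124, 3.141, 3.152, 3.166, 3.167, 3.182, 3.185, 3.188, 3.266, 3.278, 3.286, 3.312, 3.316, 3.326, 3.366, 3.372, 3.395, 3.464, 3.466, 3.473, 3.476, 3.530, 3.555, 3.583, 3.621, 3.664, 3.744, 3.756, 3.762, 3.803
α = 0.15; lower rank = 40 × 0.075 = 3; upper rank = 40 × 0.925 = 37.
The 3rd smallest replicate is 2.729; the 37th is 3.744.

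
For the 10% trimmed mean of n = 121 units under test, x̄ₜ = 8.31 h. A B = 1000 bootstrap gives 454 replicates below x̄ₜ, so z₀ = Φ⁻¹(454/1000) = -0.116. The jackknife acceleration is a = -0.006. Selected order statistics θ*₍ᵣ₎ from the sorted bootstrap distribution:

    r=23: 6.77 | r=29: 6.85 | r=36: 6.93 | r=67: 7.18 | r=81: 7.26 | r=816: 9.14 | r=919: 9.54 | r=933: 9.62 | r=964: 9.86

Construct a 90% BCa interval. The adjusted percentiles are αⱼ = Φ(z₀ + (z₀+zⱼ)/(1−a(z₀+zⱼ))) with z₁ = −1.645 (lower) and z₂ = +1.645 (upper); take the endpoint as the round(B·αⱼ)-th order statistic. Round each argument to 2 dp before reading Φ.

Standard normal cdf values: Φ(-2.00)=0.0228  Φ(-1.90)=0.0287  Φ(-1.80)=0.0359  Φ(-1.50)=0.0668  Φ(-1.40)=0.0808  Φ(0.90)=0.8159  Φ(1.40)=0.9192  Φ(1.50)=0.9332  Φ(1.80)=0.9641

Lower: z₀ + z₁ = -0.116 + (-1.645) = -1.761; 1 − a(z₀+z₁) = 1 − (-0.006)(-1.761) = 0.9894; argument = -0.116 + (-1.761)/0.9894 = -1.8958 → -1.90.
α₁ = Φ(-1.90) = 0.0287; rank = round(1000 × 0.0287) = 29; θ*₍29₎ = 6.85.
Upper: z₀ + z₂ = 1.529; 1 − a(z₀+z₂) = 1.0092; argument = 1.3991 → 1.40; α₂ = 0.9192; rank = 919; θ*₍919₎ = 9.54.

(6.85, 9.54)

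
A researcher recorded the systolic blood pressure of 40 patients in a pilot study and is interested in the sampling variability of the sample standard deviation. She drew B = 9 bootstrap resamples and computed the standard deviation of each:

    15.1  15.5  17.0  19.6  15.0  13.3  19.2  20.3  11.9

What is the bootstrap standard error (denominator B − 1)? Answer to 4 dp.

Bootstrap SE is the standard deviation of the 9 replicate standard deviations.
Mean of replicates: (15.1 + 15.5 + 17.0 + 19.6 + 15.0 + 13.3 + 19.2 + 20.3 + 11.9) / 9 = 146.90000 / 9 = 16.32222
Sum of squared deviations: (−1.22222)² + (−0.82222)² + (+0.67778)² + (+3.27778)² + (−1.32222)² + (−3.02222)² + (+2.87778)² + (+3.97778)² + (−4.42222)² = 67.91556
Variance = 67.91556 / 8 = 8.48944
SE* = √8.48944

SE* = 2.9137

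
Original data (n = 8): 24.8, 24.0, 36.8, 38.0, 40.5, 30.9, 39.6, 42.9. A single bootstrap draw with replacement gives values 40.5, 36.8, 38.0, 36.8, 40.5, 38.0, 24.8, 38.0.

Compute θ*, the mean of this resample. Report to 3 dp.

Mean = (40.5 + 36.8 + 38.0 + 36.8 + 40.5 + 38.0 + 24.8 + 38.0) / 8 = 293.40 / 8 = 36.675

θ* = 36.675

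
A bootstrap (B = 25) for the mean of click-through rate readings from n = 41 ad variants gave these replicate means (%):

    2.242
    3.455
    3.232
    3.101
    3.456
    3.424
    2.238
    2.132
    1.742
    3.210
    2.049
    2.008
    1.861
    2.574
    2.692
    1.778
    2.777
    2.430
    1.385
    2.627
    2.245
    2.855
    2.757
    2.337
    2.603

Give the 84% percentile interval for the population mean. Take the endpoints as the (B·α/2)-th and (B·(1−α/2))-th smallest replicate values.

(1.742, 3.424)

Sorted replicates: 1.385, 1.742, 1.778, 1.861, 2.008, 2.049, 2.132, 2.238, 2.242, 2.245, 2.337, 2.430, 2.574, 2.603, 2.627, 2.692, 2.757, 2.777, 2.855, 3.101, 3.210, 3.232, 3.424, 3.455, 3.456
α = 0.16; lower rank = 25 × 0.080 = 2; upper rank = 25 × 0.920 = 23.
The 2nd smallest replicate is 1.742; the 23rd is 3.424.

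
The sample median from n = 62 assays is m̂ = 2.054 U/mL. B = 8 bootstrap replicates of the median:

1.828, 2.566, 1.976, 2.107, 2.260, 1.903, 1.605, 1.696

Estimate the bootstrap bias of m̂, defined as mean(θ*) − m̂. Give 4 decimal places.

bias = −0.0614

mean(θ*) = (1.828 + 2.566 + 1.976 + 2.107 + 2.260 + 1.903 + 1.605 + 1.696) / 8 = 1.99262
bias = 1.99262 − 2.054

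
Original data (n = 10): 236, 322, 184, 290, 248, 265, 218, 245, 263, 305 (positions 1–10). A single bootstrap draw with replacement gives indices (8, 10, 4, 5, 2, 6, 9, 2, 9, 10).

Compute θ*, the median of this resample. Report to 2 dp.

θ* = 277.50

Resample values: 245, 305, 290, 248, 322, 265, 263, 322, 263, 305.
Sorted: 245, 248, 263, 263, 265, 290, 305, 305, 322, 322
Median = average of the two middle values = 277.50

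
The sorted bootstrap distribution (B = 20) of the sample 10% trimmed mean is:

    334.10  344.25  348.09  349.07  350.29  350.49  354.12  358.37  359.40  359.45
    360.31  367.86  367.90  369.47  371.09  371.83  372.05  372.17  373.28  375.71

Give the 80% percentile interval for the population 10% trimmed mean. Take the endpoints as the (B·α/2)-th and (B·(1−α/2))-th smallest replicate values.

α = 0.20; lower rank = 20 × 0.100 = 2; upper rank = 20 × 0.900 = 18.
The 2nd smallest replicate is 344.25; the 18th is 372.17.

(344.25, 372.17)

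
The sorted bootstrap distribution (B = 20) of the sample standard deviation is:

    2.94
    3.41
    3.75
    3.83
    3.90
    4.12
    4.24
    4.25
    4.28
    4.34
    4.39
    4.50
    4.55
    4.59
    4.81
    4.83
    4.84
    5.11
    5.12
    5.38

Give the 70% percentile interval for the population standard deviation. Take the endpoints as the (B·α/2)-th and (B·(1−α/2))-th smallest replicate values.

(3.75, 4.84)

α = 0.30; lower rank = 20 × 0.150 = 3; upper rank = 20 × 0.850 = 17.
The 3rd smallest replicate is 3.75; the 17th is 4.84.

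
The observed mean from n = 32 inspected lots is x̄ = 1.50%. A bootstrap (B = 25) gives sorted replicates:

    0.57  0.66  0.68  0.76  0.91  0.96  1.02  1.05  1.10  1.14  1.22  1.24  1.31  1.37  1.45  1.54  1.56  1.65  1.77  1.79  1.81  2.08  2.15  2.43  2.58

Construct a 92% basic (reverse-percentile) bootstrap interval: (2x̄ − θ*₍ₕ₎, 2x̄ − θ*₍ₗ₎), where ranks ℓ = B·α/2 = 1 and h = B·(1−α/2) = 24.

(0.57, 2.43)

Percentile endpoints at ranks 1 and 24: θ*₍1₎ = 0.57, θ*₍24₎ = 2.43.
Basic interval reflects these around x̄:
  lower = 2 × 1.50 − 2.43 = 0.57
  upper = 2 × 1.50 − 0.57 = 2.43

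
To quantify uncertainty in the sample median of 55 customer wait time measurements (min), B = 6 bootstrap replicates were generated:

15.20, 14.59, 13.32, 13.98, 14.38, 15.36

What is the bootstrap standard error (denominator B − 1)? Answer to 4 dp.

Bootstrap SE is the standard deviation of the 6 replicate medians.
Mean of replicates: (15.20 + 14.59 + 13.32 + 13.98 + 14.38 + 15.36) / 6 = 86.83000 / 6 = 14.47167
Sum of squared deviations: (+0.72833)² + (+0.11833)² + (−1.15167)² + (−0.49167)² + (−0.09167)² + (+0.88833)² = 2.91008
Variance = 2.91008 / 5 = 0.58202
SE* = √0.58202

SE* = 0.7629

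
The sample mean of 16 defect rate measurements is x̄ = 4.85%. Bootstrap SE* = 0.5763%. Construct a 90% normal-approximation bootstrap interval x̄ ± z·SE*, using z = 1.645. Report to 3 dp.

(3.902, 5.798)

Margin = 1.645 × 0.5763 = 0.9480
Interval: 4.85 ± 0.9480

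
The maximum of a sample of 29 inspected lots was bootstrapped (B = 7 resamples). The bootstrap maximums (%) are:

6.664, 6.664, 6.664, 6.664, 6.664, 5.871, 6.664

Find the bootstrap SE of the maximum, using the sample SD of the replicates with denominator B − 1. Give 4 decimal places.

Bootstrap SE is the standard deviation of the 7 replicate maximums.
Mean of replicates: (6.664 + 6.664 + 6.664 + 6.664 + 6.664 + 5.871 + 6.664) / 7 = 45.85500 / 7 = 6.55071
Sum of squared deviations: (+0.11329)² + (+0.11329)² + (+0.11329)² + (+0.11329)² + (+0.11329)² + (−0.67971)² + (+0.11329)² = 0.53901
Variance = 0.53901 / 6 = 0.08984
SE* = √0.08984

SE* = 0.2997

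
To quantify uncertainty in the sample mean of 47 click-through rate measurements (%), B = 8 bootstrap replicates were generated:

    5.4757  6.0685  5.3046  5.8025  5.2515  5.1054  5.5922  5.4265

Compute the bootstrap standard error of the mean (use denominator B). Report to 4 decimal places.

SE* = 0.2926

Bootstrap SE is the standard deviation of the 8 replicate means.
Mean of replicates: (5.4757 + 6.0685 + 5.3046 + 5.8025 + 5.2515 + 5.1054 + 5.5922 + 5.4265) / 8 = 44.02690 / 8 = 5.50336
Sum of squared deviations: (−0.02766)² + (+0.56514)² + (−0.19876)² + (+0.29914)² + (−0.25186)² + (−0.39796)² + (+0.08884)² + (−0.07686)² = 0.68474
Variance = 0.68474 / 8 = 0.08559
SE* = √0.08559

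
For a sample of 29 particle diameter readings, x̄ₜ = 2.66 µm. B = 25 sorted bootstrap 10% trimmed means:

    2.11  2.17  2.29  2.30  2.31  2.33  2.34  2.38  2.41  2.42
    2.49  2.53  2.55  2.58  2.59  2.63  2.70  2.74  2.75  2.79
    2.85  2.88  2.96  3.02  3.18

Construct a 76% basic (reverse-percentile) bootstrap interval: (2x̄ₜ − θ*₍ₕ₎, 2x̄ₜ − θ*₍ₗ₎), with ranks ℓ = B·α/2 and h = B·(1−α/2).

Percentile endpoints at ranks 3 and 22: θ*₍3₎ = 2.29, θ*₍22₎ = 2.88.
Basic interval reflects these around x̄ₜ:
  lower = 2 × 2.66 − 2.88 = 2.44
  upper = 2 × 2.66 − 2.29 = 3.03

(2.44, 3.03)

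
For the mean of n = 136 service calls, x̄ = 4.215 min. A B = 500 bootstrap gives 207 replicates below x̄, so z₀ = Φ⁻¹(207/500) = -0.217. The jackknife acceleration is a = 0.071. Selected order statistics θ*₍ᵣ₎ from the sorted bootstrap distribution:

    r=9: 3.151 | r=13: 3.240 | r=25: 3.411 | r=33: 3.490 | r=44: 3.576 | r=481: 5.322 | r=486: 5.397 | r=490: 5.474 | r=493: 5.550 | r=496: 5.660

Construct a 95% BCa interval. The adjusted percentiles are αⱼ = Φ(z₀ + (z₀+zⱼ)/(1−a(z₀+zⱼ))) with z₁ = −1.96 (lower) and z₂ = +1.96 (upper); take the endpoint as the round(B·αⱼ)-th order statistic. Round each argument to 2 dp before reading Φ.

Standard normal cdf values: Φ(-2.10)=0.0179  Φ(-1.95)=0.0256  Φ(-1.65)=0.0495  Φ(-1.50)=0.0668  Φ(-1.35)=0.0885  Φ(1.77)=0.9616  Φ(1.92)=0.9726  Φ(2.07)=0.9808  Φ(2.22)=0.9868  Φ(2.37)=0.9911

(3.151, 5.322)

Lower: z₀ + z₁ = -0.217 + (-1.960) = -2.177; 1 − a(z₀+z₁) = 1 − (0.071)(-2.177) = 1.1546; argument = -0.217 + (-2.177)/1.1546 = -2.1026 → -2.10.
α₁ = Φ(-2.10) = 0.0179; rank = round(500 × 0.0179) = 9; θ*₍9₎ = 3.151.
Upper: z₀ + z₂ = 1.743; 1 − a(z₀+z₂) = 0.8762; argument = 1.7722 → 1.77; α₂ = 0.9616; rank = 481; θ*₍481₎ = 5.322.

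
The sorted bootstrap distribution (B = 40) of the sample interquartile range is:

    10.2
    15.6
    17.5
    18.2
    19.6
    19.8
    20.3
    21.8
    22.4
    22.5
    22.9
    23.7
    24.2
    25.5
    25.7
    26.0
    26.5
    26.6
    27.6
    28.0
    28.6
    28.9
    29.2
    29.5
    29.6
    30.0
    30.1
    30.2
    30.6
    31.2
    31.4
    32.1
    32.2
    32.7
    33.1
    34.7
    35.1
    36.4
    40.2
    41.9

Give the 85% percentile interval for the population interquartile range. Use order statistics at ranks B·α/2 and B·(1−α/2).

α = 0.15; lower rank = 40 × 0.075 = 3; upper rank = 40 × 0.925 = 37.
The 3rd smallest replicate is 17.5; the 37th is 35.1.

(17.5, 35.1)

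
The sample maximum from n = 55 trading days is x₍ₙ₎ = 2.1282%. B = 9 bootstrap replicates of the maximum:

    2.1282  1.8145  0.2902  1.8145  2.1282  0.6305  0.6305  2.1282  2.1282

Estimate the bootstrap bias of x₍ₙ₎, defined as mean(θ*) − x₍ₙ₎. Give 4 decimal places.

mean(θ*) = (2.1282 + 1.8145 + 0.2902 + 1.8145 + 2.1282 + 0.6305 + 0.6305 + 2.1282 + 2.1282) / 9 = 1.52144
bias = 1.52144 − 2.1282

bias = −0.6068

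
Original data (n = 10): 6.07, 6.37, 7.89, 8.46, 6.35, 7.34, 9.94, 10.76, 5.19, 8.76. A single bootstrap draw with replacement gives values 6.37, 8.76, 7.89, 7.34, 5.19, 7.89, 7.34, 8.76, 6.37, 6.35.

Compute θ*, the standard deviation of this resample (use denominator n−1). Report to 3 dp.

θ* = 1.154

Mean = 7.2260; sum of squared deviations = 11.9922
s² = 11.9922 / 9 = 1.3325
s = √1.3325 = 1.154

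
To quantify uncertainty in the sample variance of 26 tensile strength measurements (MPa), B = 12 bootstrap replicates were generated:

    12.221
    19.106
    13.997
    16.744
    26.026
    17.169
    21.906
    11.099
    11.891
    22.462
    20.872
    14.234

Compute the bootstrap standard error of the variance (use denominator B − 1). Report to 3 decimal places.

SE* = 4.807

Bootstrap SE is the standard deviation of the 12 replicate variances.
Mean of replicates: (12.221 + 19.106 + 13.997 + 16.744 + 26.026 + 17.169 + 21.906 + 11.099 + 11.891 + 22.462 + 20.872 + 14.234) / 12 = 207.7270 / 12 = 17.3106
Sum of squared deviations: (−5.0896)² + (+1.7954)² + (−3.3136)² + (−0.5666)² + (+8.7154)² + (−0.1416)² + (+4.5954)² + (−6.2116)² + (−5.4196)² + (+5.1514)² + (+3.5614)² + (−3.0766)² = 254.1664
Variance = 254.1664 / 11 = 23.1060
SE* = √23.1060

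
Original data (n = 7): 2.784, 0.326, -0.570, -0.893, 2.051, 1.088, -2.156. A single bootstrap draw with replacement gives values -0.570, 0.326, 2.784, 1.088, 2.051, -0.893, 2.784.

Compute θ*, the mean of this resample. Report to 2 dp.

θ* = 1.08

Mean = ((-0.570) + 0.326 + 2.784 + 1.088 + 2.051 + (-0.893) + 2.784) / 7 = 7.5700 / 7 = 1.08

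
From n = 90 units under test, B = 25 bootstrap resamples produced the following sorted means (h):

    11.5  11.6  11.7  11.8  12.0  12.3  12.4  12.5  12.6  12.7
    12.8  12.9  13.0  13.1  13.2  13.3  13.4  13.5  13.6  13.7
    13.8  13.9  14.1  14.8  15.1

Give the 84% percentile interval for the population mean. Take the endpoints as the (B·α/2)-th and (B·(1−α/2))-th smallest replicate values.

α = 0.16; lower rank = 25 × 0.080 = 2; upper rank = 25 × 0.920 = 23.
The 2nd smallest replicate is 11.6; the 23rd is 14.1.

(11.6, 14.1)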